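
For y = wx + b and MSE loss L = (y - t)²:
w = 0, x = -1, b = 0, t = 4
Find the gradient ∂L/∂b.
∂L/∂b = -8

y = wx + b = (0)(-1) + 0 = 0
∂L/∂y = 2(y - t) = 2(0 - 4) = -8
∂y/∂b = 1
∂L/∂b = ∂L/∂y · ∂y/∂b = -8 × 1 = -8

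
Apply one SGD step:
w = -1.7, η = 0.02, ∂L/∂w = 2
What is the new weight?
w_new = -1.74

w_new = w - η·∂L/∂w = -1.7 - 0.02×(2) = -1.7 - (0.04) = -1.74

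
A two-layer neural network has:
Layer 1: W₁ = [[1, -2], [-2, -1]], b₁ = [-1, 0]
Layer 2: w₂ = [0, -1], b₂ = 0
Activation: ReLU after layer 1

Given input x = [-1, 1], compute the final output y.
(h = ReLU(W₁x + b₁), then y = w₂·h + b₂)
y = -1

Layer 1 pre-activation: z₁ = [-4, 1]
After ReLU: h = [0, 1]
Layer 2 output: y = 0×0 + -1×1 + 0 = -1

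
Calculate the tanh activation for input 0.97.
0.7487

tanh(0.97) = (e^(0.97) - e^(-0.97))/(e^(0.97) + e^(-0.97)) = 0.7487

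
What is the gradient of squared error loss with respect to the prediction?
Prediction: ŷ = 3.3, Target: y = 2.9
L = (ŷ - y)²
∂L/∂ŷ = 0.8

∂L/∂ŷ = 2(ŷ - y) = 2(3.3 - 2.9) = 2(0.4) = 0.8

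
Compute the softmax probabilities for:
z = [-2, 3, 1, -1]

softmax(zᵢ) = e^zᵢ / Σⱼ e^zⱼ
p = [0.0058, 0.8618, 0.1166, 0.0158]

exp(z) = [0.1353, 20.09, 2.718, 0.3679]
Sum = 23.31
p = [0.0058, 0.8618, 0.1166, 0.0158]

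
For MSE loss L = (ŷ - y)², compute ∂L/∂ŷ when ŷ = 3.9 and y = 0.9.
∂L/∂ŷ = 6.0

∂L/∂ŷ = 2(ŷ - y) = 2(3.9 - 0.9) = 2(3.0) = 6.0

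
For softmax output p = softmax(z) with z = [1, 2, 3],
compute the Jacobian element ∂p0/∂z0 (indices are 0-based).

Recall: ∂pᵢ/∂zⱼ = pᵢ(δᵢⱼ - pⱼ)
∂p0/∂z0 = 0.08193

p = softmax(z) = [0.09003, 0.2447, 0.6652]
p0 = 0.09003

∂p0/∂z0 = p0(1 - p0) = 0.09003 × (1 - 0.09003) = 0.08193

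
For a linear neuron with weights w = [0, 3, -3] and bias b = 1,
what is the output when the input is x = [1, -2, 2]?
y = -11

y = (0)(1) + (3)(-2) + (-3)(2) + 1 = -11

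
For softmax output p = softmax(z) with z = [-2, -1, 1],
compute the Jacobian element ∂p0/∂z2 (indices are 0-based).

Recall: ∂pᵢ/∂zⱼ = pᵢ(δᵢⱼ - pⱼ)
∂p0/∂z2 = -0.03545

p = softmax(z) = [0.04201, 0.1142, 0.8438]
p0 = 0.04201, p2 = 0.8438

∂p0/∂z2 = -p0 × p2 = -0.04201 × 0.8438 = -0.03545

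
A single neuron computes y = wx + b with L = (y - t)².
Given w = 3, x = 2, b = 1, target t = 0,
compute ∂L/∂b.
∂L/∂b = 14

y = wx + b = (3)(2) + 1 = 7
∂L/∂y = 2(y - t) = 2(7 - 0) = 14
∂y/∂b = 1
∂L/∂b = ∂L/∂y · ∂y/∂b = 14 × 1 = 14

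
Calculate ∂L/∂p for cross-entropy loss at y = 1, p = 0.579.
∂L/∂p = -1.727

∂L/∂p = -y/p + (1-y)/(1-p) = -1/0.579 + 0 = -1.727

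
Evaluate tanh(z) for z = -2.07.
-0.9687

tanh(-2.07) = (e^(-2.07) - e^(2.07))/(e^(-2.07) + e^(2.07)) = -0.9687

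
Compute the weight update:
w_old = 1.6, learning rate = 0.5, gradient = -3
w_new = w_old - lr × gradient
w_new = 3.1

w_new = w - η·∂L/∂w = 1.6 - 0.5×(-3) = 1.6 - (-1.5) = 3.1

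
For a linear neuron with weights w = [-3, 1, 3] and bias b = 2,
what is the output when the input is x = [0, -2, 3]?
y = 9

y = (-3)(0) + (1)(-2) + (3)(3) + 2 = 9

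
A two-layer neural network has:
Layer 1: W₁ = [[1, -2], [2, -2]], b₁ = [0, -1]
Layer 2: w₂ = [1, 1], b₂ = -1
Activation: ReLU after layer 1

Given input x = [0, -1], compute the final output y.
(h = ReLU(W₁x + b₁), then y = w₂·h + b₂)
y = 2

Layer 1 pre-activation: z₁ = [2, 1]
After ReLU: h = [2, 1]
Layer 2 output: y = 1×2 + 1×1 + -1 = 2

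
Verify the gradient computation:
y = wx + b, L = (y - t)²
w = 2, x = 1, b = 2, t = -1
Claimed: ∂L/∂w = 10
Correct

y = (2)(1) + 2 = 4
∂L/∂y = 2(y - t) = 2(4 - -1) = 10
∂y/∂w = x = 1
∂L/∂w = 10 × 1 = 10

Claimed value: 10
Correct: The correct gradient is 10.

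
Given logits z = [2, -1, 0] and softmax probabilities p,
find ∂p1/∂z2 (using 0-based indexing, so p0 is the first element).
∂p1/∂z2 = -0.004797

p = softmax(z) = [0.8438, 0.04201, 0.1142]
p1 = 0.04201, p2 = 0.1142

∂p1/∂z2 = -p1 × p2 = -0.04201 × 0.1142 = -0.004797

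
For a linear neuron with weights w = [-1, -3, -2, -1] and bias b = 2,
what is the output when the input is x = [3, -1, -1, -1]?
y = 5

y = (-1)(3) + (-3)(-1) + (-2)(-1) + (-1)(-1) + 2 = 5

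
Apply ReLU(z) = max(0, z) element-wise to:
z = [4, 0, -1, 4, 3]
h = [4, 0, 0, 4, 3]

ReLU applied element-wise: max(0,4)=4, max(0,0)=0, max(0,-1)=0, max(0,4)=4, max(0,3)=3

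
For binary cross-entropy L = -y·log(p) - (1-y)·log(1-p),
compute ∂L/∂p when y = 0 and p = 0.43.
∂L/∂p = 1.754

∂L/∂p = -y/p + (1-y)/(1-p) = 0 + 1/0.57 = 1.754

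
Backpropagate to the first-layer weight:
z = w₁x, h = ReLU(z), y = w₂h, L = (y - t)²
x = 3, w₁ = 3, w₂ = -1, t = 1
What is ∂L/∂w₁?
∂L/∂w₁ = 60

Forward pass:
z = w₁x = 3×3 = 9
h = ReLU(9) = 9
y = w₂h = -1×9 = -9

Backward pass:
∂L/∂y = 2(y - t) = 2(-9 - 1) = -20
∂y/∂h = w₂ = -1
∂h/∂z = 1 (ReLU derivative)
∂z/∂w₁ = x = 3

∂L/∂w₁ = -20 × -1 × 1 × 3 = 60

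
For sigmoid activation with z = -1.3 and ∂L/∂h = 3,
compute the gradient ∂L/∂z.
∂L/∂z = 0.5049

σ(-1.3) = 0.2142
σ'(-1.3) = σ(-1.3)(1 - σ(-1.3)) = 0.2142 × 0.7858 = 0.1683
∂L/∂z = ∂L/∂h · σ'(z) = 3 × 0.1683 = 0.5049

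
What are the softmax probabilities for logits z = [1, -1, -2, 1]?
p = [0.4576, 0.0619, 0.0228, 0.4576]

exp(z) = [2.718, 0.3679, 0.1353, 2.718]
Sum = 5.94
p = [0.4576, 0.0619, 0.0228, 0.4576]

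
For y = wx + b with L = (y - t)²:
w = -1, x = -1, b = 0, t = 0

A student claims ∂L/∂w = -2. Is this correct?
Correct

y = (-1)(-1) + 0 = 1
∂L/∂y = 2(y - t) = 2(1 - 0) = 2
∂y/∂w = x = -1
∂L/∂w = 2 × -1 = -2

Claimed value: -2
Correct: The correct gradient is -2.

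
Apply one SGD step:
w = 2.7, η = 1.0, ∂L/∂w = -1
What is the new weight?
w_new = 3.7

w_new = w - η·∂L/∂w = 2.7 - 1.0×(-1) = 2.7 - (-1) = 3.7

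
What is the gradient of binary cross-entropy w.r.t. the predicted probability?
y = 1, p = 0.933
∂L/∂p = -1.072

∂L/∂p = -y/p + (1-y)/(1-p) = -1/0.933 + 0 = -1.072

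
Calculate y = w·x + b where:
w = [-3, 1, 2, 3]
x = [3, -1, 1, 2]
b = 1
y = -1

y = (-3)(3) + (1)(-1) + (2)(1) + (3)(2) + 1 = -1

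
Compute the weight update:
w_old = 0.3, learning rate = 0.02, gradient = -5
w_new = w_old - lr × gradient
w_new = 0.4

w_new = w - η·∂L/∂w = 0.3 - 0.02×(-5) = 0.3 - (-0.1) = 0.4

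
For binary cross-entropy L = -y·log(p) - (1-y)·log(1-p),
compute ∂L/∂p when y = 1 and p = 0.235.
∂L/∂p = -4.255

∂L/∂p = -y/p + (1-y)/(1-p) = -1/0.235 + 0 = -4.255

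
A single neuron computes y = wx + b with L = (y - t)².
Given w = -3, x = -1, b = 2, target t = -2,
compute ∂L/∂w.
∂L/∂w = -14

y = wx + b = (-3)(-1) + 2 = 5
∂L/∂y = 2(y - t) = 2(5 - -2) = 14
∂y/∂w = x = -1
∂L/∂w = ∂L/∂y · ∂y/∂w = 14 × -1 = -14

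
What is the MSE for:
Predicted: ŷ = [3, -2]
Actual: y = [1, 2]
MSE = 10

MSE = (1/2)((3-1)² + (-2-2)²) = (1/2)(4 + 16) = 10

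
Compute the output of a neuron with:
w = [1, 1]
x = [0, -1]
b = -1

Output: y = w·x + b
y = -2

y = (1)(0) + (1)(-1) + -1 = -2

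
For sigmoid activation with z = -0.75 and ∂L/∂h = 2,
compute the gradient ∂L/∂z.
∂L/∂z = 0.4358

σ(-0.75) = 0.3208
σ'(-0.75) = σ(-0.75)(1 - σ(-0.75)) = 0.3208 × 0.6792 = 0.2179
∂L/∂z = ∂L/∂h · σ'(z) = 2 × 0.2179 = 0.4358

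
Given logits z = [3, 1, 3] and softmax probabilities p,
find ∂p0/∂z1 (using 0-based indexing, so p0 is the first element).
∂p0/∂z1 = -0.02968

p = softmax(z) = [0.4683, 0.06338, 0.4683]
p0 = 0.4683, p1 = 0.06338

∂p0/∂z1 = -p0 × p1 = -0.4683 × 0.06338 = -0.02968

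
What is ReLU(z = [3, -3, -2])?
h = [3, 0, 0]

ReLU applied element-wise: max(0,3)=3, max(0,-3)=0, max(0,-2)=0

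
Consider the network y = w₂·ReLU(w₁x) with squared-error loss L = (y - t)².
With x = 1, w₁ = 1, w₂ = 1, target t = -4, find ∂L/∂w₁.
∂L/∂w₁ = 10

Forward pass:
z = w₁x = 1×1 = 1
h = ReLU(1) = 1
y = w₂h = 1×1 = 1

Backward pass:
∂L/∂y = 2(y - t) = 2(1 - -4) = 10
∂y/∂h = w₂ = 1
∂h/∂z = 1 (ReLU derivative)
∂z/∂w₁ = x = 1

∂L/∂w₁ = 10 × 1 × 1 × 1 = 10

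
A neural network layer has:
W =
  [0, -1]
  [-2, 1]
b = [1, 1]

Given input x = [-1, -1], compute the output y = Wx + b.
y = [2, 2]

Wx = [0×-1 + -1×-1, -2×-1 + 1×-1]
   = [1, 1]
y = Wx + b = [1 + 1, 1 + 1] = [2, 2]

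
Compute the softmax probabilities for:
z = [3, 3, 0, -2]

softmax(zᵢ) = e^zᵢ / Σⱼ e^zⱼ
p = [0.4863, 0.4863, 0.0242, 0.0033]

exp(z) = [20.09, 20.09, 1, 0.1353]
Sum = 41.31
p = [0.4863, 0.4863, 0.0242, 0.0033]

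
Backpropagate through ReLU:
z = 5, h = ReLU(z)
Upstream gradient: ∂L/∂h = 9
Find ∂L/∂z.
∂L/∂z = 9

h = ReLU(5) = 5
Since z > 0: ∂h/∂z = 1
∂L/∂z = ∂L/∂h · ∂h/∂z = 9 × 1 = 9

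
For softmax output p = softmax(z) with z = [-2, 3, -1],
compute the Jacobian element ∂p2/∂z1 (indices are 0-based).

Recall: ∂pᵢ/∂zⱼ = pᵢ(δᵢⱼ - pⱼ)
∂p2/∂z1 = -0.01743

p = softmax(z) = [0.006573, 0.9756, 0.01787]
p2 = 0.01787, p1 = 0.9756

∂p2/∂z1 = -p2 × p1 = -0.01787 × 0.9756 = -0.01743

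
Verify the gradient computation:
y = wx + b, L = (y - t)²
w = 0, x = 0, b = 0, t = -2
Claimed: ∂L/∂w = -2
Incorrect

y = (0)(0) + 0 = 0
∂L/∂y = 2(y - t) = 2(0 - -2) = 4
∂y/∂w = x = 0
∂L/∂w = 4 × 0 = 0

Claimed value: -2
Incorrect: The correct gradient is 0.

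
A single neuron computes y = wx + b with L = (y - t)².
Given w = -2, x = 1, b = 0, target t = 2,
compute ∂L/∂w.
∂L/∂w = -8

y = wx + b = (-2)(1) + 0 = -2
∂L/∂y = 2(y - t) = 2(-2 - 2) = -8
∂y/∂w = x = 1
∂L/∂w = ∂L/∂y · ∂y/∂w = -8 × 1 = -8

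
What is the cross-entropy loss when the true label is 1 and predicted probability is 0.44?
L = 0.821

L = -1·log(0.44) - 0·log(0.56) = -log(0.44) = 0.821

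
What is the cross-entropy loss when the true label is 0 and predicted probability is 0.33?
L = 0.4005

L = -0·log(0.33) - 1·log(0.67) = -log(0.67) = 0.4005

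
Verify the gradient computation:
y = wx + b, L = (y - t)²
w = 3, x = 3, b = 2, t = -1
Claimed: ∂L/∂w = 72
Correct

y = (3)(3) + 2 = 11
∂L/∂y = 2(y - t) = 2(11 - -1) = 24
∂y/∂w = x = 3
∂L/∂w = 24 × 3 = 72

Claimed value: 72
Correct: The correct gradient is 72.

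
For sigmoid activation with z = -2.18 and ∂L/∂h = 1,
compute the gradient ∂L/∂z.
∂L/∂z = 0.09125

σ(-2.18) = 0.1016
σ'(-2.18) = σ(-2.18)(1 - σ(-2.18)) = 0.1016 × 0.8984 = 0.09125
∂L/∂z = ∂L/∂h · σ'(z) = 1 × 0.09125 = 0.09125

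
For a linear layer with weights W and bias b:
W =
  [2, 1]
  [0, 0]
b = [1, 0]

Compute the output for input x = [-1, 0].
y = [-1, 0]

Wx = [2×-1 + 1×0, 0×-1 + 0×0]
   = [-2, 0]
y = Wx + b = [-2 + 1, 0 + 0] = [-1, 0]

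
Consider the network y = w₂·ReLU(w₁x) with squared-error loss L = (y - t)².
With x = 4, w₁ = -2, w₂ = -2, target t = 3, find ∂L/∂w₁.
∂L/∂w₁ = 0

Forward pass:
z = w₁x = -2×4 = -8
h = ReLU(-8) = 0
y = w₂h = -2×0 = 0

Backward pass:
∂L/∂y = 2(y - t) = 2(0 - 3) = -6
∂y/∂h = w₂ = -2
∂h/∂z = 0 (ReLU derivative)
∂z/∂w₁ = x = 4

∂L/∂w₁ = -6 × -2 × 0 × 4 = 0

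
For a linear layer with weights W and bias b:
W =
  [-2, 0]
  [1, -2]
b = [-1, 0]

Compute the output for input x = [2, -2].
y = [-5, 6]

Wx = [-2×2 + 0×-2, 1×2 + -2×-2]
   = [-4, 6]
y = Wx + b = [-4 + -1, 6 + 0] = [-5, 6]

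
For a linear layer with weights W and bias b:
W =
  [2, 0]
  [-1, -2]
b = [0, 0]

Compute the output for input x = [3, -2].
y = [6, 1]

Wx = [2×3 + 0×-2, -1×3 + -2×-2]
   = [6, 1]
y = Wx + b = [6 + 0, 1 + 0] = [6, 1]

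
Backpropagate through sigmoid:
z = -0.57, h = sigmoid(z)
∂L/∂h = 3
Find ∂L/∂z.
∂L/∂z = 0.6922

σ(-0.57) = 0.3612
σ'(-0.57) = σ(-0.57)(1 - σ(-0.57)) = 0.3612 × 0.6388 = 0.2307
∂L/∂z = ∂L/∂h · σ'(z) = 3 × 0.2307 = 0.6922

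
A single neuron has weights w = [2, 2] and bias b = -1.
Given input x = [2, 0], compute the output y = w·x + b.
y = 3

y = (2)(2) + (2)(0) + -1 = 3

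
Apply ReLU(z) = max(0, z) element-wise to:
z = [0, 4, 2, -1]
h = [0, 4, 2, 0]

ReLU applied element-wise: max(0,0)=0, max(0,4)=4, max(0,2)=2, max(0,-1)=0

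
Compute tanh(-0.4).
-0.3799

tanh(-0.4) = (e^(-0.4) - e^(0.4))/(e^(-0.4) + e^(0.4)) = -0.3799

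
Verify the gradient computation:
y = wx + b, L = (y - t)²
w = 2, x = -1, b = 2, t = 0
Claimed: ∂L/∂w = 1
Incorrect

y = (2)(-1) + 2 = 0
∂L/∂y = 2(y - t) = 2(0 - 0) = 0
∂y/∂w = x = -1
∂L/∂w = 0 × -1 = 0

Claimed value: 1
Incorrect: The correct gradient is 0.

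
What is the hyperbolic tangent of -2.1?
-0.9705

tanh(-2.1) = (e^(-2.1) - e^(2.1))/(e^(-2.1) + e^(2.1)) = -0.9705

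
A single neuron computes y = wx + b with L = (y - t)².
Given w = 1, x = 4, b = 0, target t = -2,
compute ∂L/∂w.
∂L/∂w = 48

y = wx + b = (1)(4) + 0 = 4
∂L/∂y = 2(y - t) = 2(4 - -2) = 12
∂y/∂w = x = 4
∂L/∂w = ∂L/∂y · ∂y/∂w = 12 × 4 = 48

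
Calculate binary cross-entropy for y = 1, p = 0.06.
L = 2.813

L = -1·log(0.06) - 0·log(0.94) = -log(0.06) = 2.813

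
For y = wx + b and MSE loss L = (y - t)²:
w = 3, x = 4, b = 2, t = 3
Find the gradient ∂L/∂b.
∂L/∂b = 22

y = wx + b = (3)(4) + 2 = 14
∂L/∂y = 2(y - t) = 2(14 - 3) = 22
∂y/∂b = 1
∂L/∂b = ∂L/∂y · ∂y/∂b = 22 × 1 = 22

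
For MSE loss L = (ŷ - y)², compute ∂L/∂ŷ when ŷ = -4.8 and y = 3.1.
∂L/∂ŷ = -15.8

∂L/∂ŷ = 2(ŷ - y) = 2(-4.8 - 3.1) = 2(-7.9) = -15.8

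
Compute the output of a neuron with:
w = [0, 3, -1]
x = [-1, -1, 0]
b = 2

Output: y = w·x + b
y = -1

y = (0)(-1) + (3)(-1) + (-1)(0) + 2 = -1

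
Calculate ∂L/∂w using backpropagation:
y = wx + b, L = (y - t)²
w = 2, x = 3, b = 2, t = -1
∂L/∂w = 54

y = wx + b = (2)(3) + 2 = 8
∂L/∂y = 2(y - t) = 2(8 - -1) = 18
∂y/∂w = x = 3
∂L/∂w = ∂L/∂y · ∂y/∂w = 18 × 3 = 54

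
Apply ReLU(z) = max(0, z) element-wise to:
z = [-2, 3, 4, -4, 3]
h = [0, 3, 4, 0, 3]

ReLU applied element-wise: max(0,-2)=0, max(0,3)=3, max(0,4)=4, max(0,-4)=0, max(0,3)=3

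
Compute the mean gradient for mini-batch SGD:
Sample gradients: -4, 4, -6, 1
Average gradient = -1.25

Average = (1/4)(-4 + 4 + -6 + 1) = -5/4 = -1.25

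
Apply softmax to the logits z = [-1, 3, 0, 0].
p = [0.0164, 0.8945, 0.0445, 0.0445]

exp(z) = [0.3679, 20.09, 1, 1]
Sum = 22.45
p = [0.0164, 0.8945, 0.0445, 0.0445]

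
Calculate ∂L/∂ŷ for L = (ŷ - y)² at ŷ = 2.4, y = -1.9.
∂L/∂ŷ = 8.6

∂L/∂ŷ = 2(ŷ - y) = 2(2.4 - -1.9) = 2(4.3) = 8.6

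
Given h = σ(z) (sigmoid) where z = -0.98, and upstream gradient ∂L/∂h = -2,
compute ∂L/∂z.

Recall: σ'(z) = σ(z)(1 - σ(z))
∂L/∂z = -0.3968

σ(-0.98) = 0.2729
σ'(-0.98) = σ(-0.98)(1 - σ(-0.98)) = 0.2729 × 0.7271 = 0.1984
∂L/∂z = ∂L/∂h · σ'(z) = -2 × 0.1984 = -0.3968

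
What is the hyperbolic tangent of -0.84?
-0.6858

tanh(-0.84) = (e^(-0.84) - e^(0.84))/(e^(-0.84) + e^(0.84)) = -0.6858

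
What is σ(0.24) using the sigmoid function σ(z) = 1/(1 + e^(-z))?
0.5597

sigmoid(0.24) = 1/(1 + e^(-0.24)) = 1/(1 + 0.7866) = 0.5597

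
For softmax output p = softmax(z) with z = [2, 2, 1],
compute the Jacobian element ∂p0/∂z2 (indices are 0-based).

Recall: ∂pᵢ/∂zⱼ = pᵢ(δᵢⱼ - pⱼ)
∂p0/∂z2 = -0.06561

p = softmax(z) = [0.4223, 0.4223, 0.1554]
p0 = 0.4223, p2 = 0.1554

∂p0/∂z2 = -p0 × p2 = -0.4223 × 0.1554 = -0.06561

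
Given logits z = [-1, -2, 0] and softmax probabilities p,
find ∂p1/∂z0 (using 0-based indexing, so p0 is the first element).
∂p1/∂z0 = -0.02203

p = softmax(z) = [0.2447, 0.09003, 0.6652]
p1 = 0.09003, p0 = 0.2447

∂p1/∂z0 = -p1 × p0 = -0.09003 × 0.2447 = -0.02203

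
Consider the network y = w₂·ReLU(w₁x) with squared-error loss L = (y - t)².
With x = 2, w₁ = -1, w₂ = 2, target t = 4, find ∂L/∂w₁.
∂L/∂w₁ = 0

Forward pass:
z = w₁x = -1×2 = -2
h = ReLU(-2) = 0
y = w₂h = 2×0 = 0

Backward pass:
∂L/∂y = 2(y - t) = 2(0 - 4) = -8
∂y/∂h = w₂ = 2
∂h/∂z = 0 (ReLU derivative)
∂z/∂w₁ = x = 2

∂L/∂w₁ = -8 × 2 × 0 × 2 = 0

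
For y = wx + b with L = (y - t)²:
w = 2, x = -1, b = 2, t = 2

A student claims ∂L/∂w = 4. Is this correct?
Correct

y = (2)(-1) + 2 = 0
∂L/∂y = 2(y - t) = 2(0 - 2) = -4
∂y/∂w = x = -1
∂L/∂w = -4 × -1 = 4

Claimed value: 4
Correct: The correct gradient is 4.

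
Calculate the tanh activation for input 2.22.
0.9767

tanh(2.22) = (e^(2.22) - e^(-2.22))/(e^(2.22) + e^(-2.22)) = 0.9767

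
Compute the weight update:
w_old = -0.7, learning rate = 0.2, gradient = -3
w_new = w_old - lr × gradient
w_new = -0.1

w_new = w - η·∂L/∂w = -0.7 - 0.2×(-3) = -0.7 - (-0.6) = -0.1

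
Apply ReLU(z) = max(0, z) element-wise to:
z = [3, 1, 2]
h = [3, 1, 2]

ReLU applied element-wise: max(0,3)=3, max(0,1)=1, max(0,2)=2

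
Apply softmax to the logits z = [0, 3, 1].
p = [0.042, 0.8438, 0.1142]

exp(z) = [1, 20.09, 2.718]
Sum = 23.8
p = [0.042, 0.8438, 0.1142]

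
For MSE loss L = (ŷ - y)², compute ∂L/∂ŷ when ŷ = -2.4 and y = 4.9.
∂L/∂ŷ = -14.6

∂L/∂ŷ = 2(ŷ - y) = 2(-2.4 - 4.9) = 2(-7.3) = -14.6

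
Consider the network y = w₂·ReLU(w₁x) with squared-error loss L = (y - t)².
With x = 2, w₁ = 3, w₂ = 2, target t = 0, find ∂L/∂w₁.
∂L/∂w₁ = 96

Forward pass:
z = w₁x = 3×2 = 6
h = ReLU(6) = 6
y = w₂h = 2×6 = 12

Backward pass:
∂L/∂y = 2(y - t) = 2(12 - 0) = 24
∂y/∂h = w₂ = 2
∂h/∂z = 1 (ReLU derivative)
∂z/∂w₁ = x = 2

∂L/∂w₁ = 24 × 2 × 1 × 2 = 96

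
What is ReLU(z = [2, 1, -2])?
h = [2, 1, 0]

ReLU applied element-wise: max(0,2)=2, max(0,1)=1, max(0,-2)=0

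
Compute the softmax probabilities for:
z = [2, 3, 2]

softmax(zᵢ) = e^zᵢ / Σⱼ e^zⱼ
p = [0.2119, 0.5761, 0.2119]

exp(z) = [7.389, 20.09, 7.389]
Sum = 34.86
p = [0.2119, 0.5761, 0.2119]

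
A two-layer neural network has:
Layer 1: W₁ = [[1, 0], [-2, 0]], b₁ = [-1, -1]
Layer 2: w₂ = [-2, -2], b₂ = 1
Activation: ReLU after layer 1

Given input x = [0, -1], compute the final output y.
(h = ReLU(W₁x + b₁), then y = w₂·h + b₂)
y = 1

Layer 1 pre-activation: z₁ = [-1, -1]
After ReLU: h = [0, 0]
Layer 2 output: y = -2×0 + -2×0 + 1 = 1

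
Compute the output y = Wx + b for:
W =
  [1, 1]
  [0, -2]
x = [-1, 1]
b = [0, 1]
y = [0, -1]

Wx = [1×-1 + 1×1, 0×-1 + -2×1]
   = [0, -2]
y = Wx + b = [0 + 0, -2 + 1] = [0, -1]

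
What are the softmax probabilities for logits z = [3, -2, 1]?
p = [0.8756, 0.0059, 0.1185]

exp(z) = [20.09, 0.1353, 2.718]
Sum = 22.94
p = [0.8756, 0.0059, 0.1185]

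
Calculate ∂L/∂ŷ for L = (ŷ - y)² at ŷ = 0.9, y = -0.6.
∂L/∂ŷ = 3.0

∂L/∂ŷ = 2(ŷ - y) = 2(0.9 - -0.6) = 2(1.5) = 3.0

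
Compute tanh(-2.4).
-0.9837

tanh(-2.4) = (e^(-2.4) - e^(2.4))/(e^(-2.4) + e^(2.4)) = -0.9837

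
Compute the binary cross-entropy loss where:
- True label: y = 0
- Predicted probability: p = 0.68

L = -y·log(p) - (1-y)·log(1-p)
L = 1.139

L = -0·log(0.68) - 1·log(0.32) = -log(0.32) = 1.139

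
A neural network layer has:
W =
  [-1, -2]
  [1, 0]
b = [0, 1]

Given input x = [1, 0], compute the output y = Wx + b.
y = [-1, 2]

Wx = [-1×1 + -2×0, 1×1 + 0×0]
   = [-1, 1]
y = Wx + b = [-1 + 0, 1 + 1] = [-1, 2]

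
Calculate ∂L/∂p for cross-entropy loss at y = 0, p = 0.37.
∂L/∂p = 1.587

∂L/∂p = -y/p + (1-y)/(1-p) = 0 + 1/0.63 = 1.587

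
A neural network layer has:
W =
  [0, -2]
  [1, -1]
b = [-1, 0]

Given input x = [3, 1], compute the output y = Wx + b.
y = [-3, 2]

Wx = [0×3 + -2×1, 1×3 + -1×1]
   = [-2, 2]
y = Wx + b = [-2 + -1, 2 + 0] = [-3, 2]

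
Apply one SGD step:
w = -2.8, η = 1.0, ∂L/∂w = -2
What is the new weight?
w_new = -0.8

w_new = w - η·∂L/∂w = -2.8 - 1.0×(-2) = -2.8 - (-2) = -0.8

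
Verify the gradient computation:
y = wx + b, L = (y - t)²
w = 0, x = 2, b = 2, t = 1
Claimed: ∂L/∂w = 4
Correct

y = (0)(2) + 2 = 2
∂L/∂y = 2(y - t) = 2(2 - 1) = 2
∂y/∂w = x = 2
∂L/∂w = 2 × 2 = 4

Claimed value: 4
Correct: The correct gradient is 4.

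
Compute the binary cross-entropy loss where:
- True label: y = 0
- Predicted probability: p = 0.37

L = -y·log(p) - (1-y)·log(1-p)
L = 0.462

L = -0·log(0.37) - 1·log(0.63) = -log(0.63) = 0.462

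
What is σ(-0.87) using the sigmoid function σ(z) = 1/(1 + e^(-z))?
0.2953

sigmoid(-0.87) = 1/(1 + e^(0.87)) = 1/(1 + 2.387) = 0.2953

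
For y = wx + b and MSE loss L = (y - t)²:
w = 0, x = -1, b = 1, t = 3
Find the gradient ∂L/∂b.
∂L/∂b = -4

y = wx + b = (0)(-1) + 1 = 1
∂L/∂y = 2(y - t) = 2(1 - 3) = -4
∂y/∂b = 1
∂L/∂b = ∂L/∂y · ∂y/∂b = -4 × 1 = -4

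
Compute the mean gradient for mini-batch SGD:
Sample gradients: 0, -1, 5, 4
Average gradient = 2

Average = (1/4)(0 + -1 + 5 + 4) = 8/4 = 2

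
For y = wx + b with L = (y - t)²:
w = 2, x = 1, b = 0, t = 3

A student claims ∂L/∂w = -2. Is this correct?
Correct

y = (2)(1) + 0 = 2
∂L/∂y = 2(y - t) = 2(2 - 3) = -2
∂y/∂w = x = 1
∂L/∂w = -2 × 1 = -2

Claimed value: -2
Correct: The correct gradient is -2.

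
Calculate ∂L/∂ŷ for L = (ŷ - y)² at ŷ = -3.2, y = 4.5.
∂L/∂ŷ = -15.4

∂L/∂ŷ = 2(ŷ - y) = 2(-3.2 - 4.5) = 2(-7.7) = -15.4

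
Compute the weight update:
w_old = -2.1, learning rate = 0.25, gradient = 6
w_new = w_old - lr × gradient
w_new = -3.6

w_new = w - η·∂L/∂w = -2.1 - 0.25×(6) = -2.1 - (1.5) = -3.6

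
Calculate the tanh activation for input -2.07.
-0.9687

tanh(-2.07) = (e^(-2.07) - e^(2.07))/(e^(-2.07) + e^(2.07)) = -0.9687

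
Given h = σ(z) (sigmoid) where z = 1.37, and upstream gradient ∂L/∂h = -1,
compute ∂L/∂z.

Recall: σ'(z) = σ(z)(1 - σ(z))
∂L/∂z = -0.1616

σ(1.37) = 0.7974
σ'(1.37) = σ(1.37)(1 - σ(1.37)) = 0.7974 × 0.2026 = 0.1616
∂L/∂z = ∂L/∂h · σ'(z) = -1 × 0.1616 = -0.1616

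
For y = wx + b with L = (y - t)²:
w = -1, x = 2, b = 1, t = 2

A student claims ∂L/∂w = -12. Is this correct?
Correct

y = (-1)(2) + 1 = -1
∂L/∂y = 2(y - t) = 2(-1 - 2) = -6
∂y/∂w = x = 2
∂L/∂w = -6 × 2 = -12

Claimed value: -12
Correct: The correct gradient is -12.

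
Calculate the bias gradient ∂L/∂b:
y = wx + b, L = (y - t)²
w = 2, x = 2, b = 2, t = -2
∂L/∂b = 16

y = wx + b = (2)(2) + 2 = 6
∂L/∂y = 2(y - t) = 2(6 - -2) = 16
∂y/∂b = 1
∂L/∂b = ∂L/∂y · ∂y/∂b = 16 × 1 = 16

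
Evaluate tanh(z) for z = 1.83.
0.9498

tanh(1.83) = (e^(1.83) - e^(-1.83))/(e^(1.83) + e^(-1.83)) = 0.9498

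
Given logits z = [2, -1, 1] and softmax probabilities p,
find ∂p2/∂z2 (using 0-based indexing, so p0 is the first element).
∂p2/∂z2 = 0.1922

p = softmax(z) = [0.7054, 0.03512, 0.2595]
p2 = 0.2595

∂p2/∂z2 = p2(1 - p2) = 0.2595 × (1 - 0.2595) = 0.1922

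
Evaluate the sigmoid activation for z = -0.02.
0.495

sigmoid(-0.02) = 1/(1 + e^(0.02)) = 1/(1 + 1.02) = 0.495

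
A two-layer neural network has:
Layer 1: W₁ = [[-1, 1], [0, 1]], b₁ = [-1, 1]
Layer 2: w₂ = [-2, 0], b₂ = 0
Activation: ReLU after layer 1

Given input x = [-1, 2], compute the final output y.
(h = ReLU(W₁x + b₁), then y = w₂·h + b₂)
y = -4

Layer 1 pre-activation: z₁ = [2, 3]
After ReLU: h = [2, 3]
Layer 2 output: y = -2×2 + 0×3 + 0 = -4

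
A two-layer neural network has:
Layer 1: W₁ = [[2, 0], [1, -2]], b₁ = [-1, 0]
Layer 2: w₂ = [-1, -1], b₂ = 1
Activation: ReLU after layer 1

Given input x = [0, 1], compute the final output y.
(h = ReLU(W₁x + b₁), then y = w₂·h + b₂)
y = 1

Layer 1 pre-activation: z₁ = [-1, -2]
After ReLU: h = [0, 0]
Layer 2 output: y = -1×0 + -1×0 + 1 = 1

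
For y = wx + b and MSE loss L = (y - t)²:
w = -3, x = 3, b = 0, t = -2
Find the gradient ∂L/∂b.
∂L/∂b = -14

y = wx + b = (-3)(3) + 0 = -9
∂L/∂y = 2(y - t) = 2(-9 - -2) = -14
∂y/∂b = 1
∂L/∂b = ∂L/∂y · ∂y/∂b = -14 × 1 = -14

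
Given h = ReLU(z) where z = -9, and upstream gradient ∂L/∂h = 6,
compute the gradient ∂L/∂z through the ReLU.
∂L/∂z = 0

h = ReLU(-9) = 0
Since z < 0: ∂h/∂z = 0
∂L/∂z = ∂L/∂h · ∂h/∂z = 6 × 0 = 0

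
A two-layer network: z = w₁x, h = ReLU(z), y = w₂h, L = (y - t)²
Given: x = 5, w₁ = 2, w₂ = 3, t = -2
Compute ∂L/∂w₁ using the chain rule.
∂L/∂w₁ = 960

Forward pass:
z = w₁x = 2×5 = 10
h = ReLU(10) = 10
y = w₂h = 3×10 = 30

Backward pass:
∂L/∂y = 2(y - t) = 2(30 - -2) = 64
∂y/∂h = w₂ = 3
∂h/∂z = 1 (ReLU derivative)
∂z/∂w₁ = x = 5

∂L/∂w₁ = 64 × 3 × 1 × 5 = 960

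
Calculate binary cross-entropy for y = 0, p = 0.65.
L = 1.05

L = -0·log(0.65) - 1·log(0.35) = -log(0.35) = 1.05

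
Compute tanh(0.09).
0.08976

tanh(0.09) = (e^(0.09) - e^(-0.09))/(e^(0.09) + e^(-0.09)) = 0.08976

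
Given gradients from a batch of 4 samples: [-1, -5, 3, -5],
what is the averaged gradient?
Average gradient = -2

Average = (1/4)(-1 + -5 + 3 + -5) = -8/4 = -2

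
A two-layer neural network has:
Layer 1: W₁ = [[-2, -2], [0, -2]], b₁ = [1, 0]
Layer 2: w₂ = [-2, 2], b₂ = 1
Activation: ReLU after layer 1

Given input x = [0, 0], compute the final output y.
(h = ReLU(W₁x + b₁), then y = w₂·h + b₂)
y = -1

Layer 1 pre-activation: z₁ = [1, 0]
After ReLU: h = [1, 0]
Layer 2 output: y = -2×1 + 2×0 + 1 = -1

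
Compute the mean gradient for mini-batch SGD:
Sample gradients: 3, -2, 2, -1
Average gradient = 0.5

Average = (1/4)(3 + -2 + 2 + -1) = 2/4 = 0.5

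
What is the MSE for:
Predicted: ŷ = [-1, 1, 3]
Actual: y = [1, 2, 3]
MSE = 1.667

MSE = (1/3)((-1-1)² + (1-2)² + (3-3)²) = (1/3)(4 + 1 + 0) = 1.667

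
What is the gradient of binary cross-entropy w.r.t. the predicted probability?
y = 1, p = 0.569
∂L/∂p = -1.757

∂L/∂p = -y/p + (1-y)/(1-p) = -1/0.569 + 0 = -1.757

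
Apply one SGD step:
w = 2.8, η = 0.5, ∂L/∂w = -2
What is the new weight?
w_new = 3.8

w_new = w - η·∂L/∂w = 2.8 - 0.5×(-2) = 2.8 - (-1) = 3.8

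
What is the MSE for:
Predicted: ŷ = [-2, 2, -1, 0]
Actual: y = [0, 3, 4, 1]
MSE = 7.75

MSE = (1/4)((-2-0)² + (2-3)² + (-1-4)² + (0-1)²) = (1/4)(4 + 1 + 25 + 1) = 7.75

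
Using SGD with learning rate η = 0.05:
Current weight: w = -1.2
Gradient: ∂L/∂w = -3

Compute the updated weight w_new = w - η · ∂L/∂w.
w_new = -1.05

w_new = w - η·∂L/∂w = -1.2 - 0.05×(-3) = -1.2 - (-0.15) = -1.05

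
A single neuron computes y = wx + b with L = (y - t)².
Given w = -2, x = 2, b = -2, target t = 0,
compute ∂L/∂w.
∂L/∂w = -24

y = wx + b = (-2)(2) + -2 = -6
∂L/∂y = 2(y - t) = 2(-6 - 0) = -12
∂y/∂w = x = 2
∂L/∂w = ∂L/∂y · ∂y/∂w = -12 × 2 = -24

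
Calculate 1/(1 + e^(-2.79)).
0.9421

sigmoid(2.79) = 1/(1 + e^(-2.79)) = 1/(1 + 0.06142) = 0.9421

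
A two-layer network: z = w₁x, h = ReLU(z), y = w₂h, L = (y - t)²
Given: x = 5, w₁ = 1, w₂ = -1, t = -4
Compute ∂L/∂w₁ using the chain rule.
∂L/∂w₁ = 10

Forward pass:
z = w₁x = 1×5 = 5
h = ReLU(5) = 5
y = w₂h = -1×5 = -5

Backward pass:
∂L/∂y = 2(y - t) = 2(-5 - -4) = -2
∂y/∂h = w₂ = -1
∂h/∂z = 1 (ReLU derivative)
∂z/∂w₁ = x = 5

∂L/∂w₁ = -2 × -1 × 1 × 5 = 10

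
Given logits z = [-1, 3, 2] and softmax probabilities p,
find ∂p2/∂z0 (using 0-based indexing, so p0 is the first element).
∂p2/∂z0 = -0.003507

p = softmax(z) = [0.01321, 0.7214, 0.2654]
p2 = 0.2654, p0 = 0.01321

∂p2/∂z0 = -p2 × p0 = -0.2654 × 0.01321 = -0.003507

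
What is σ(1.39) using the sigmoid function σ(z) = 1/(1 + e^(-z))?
0.8006

sigmoid(1.39) = 1/(1 + e^(-1.39)) = 1/(1 + 0.2491) = 0.8006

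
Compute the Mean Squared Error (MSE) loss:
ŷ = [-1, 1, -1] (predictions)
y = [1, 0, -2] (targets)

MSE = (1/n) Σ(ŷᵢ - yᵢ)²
MSE = 2

MSE = (1/3)((-1-1)² + (1-0)² + (-1--2)²) = (1/3)(4 + 1 + 1) = 2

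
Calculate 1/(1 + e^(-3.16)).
0.9593

sigmoid(3.16) = 1/(1 + e^(-3.16)) = 1/(1 + 0.04243) = 0.9593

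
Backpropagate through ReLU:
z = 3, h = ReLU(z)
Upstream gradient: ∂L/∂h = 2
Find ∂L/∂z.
∂L/∂z = 2

h = ReLU(3) = 3
Since z > 0: ∂h/∂z = 1
∂L/∂z = ∂L/∂h · ∂h/∂z = 2 × 1 = 2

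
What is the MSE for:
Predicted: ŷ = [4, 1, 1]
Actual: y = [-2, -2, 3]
MSE = 16.33

MSE = (1/3)((4--2)² + (1--2)² + (1-3)²) = (1/3)(36 + 9 + 4) = 16.33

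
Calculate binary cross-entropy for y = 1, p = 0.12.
L = 2.12

L = -1·log(0.12) - 0·log(0.88) = -log(0.12) = 2.12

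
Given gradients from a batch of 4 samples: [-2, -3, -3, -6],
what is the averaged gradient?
Average gradient = -3.5

Average = (1/4)(-2 + -3 + -3 + -6) = -14/4 = -3.5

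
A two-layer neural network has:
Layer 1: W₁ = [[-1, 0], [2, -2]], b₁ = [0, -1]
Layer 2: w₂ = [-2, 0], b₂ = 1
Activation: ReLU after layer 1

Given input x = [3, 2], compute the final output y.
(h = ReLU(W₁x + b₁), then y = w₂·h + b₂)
y = 1

Layer 1 pre-activation: z₁ = [-3, 1]
After ReLU: h = [0, 1]
Layer 2 output: y = -2×0 + 0×1 + 1 = 1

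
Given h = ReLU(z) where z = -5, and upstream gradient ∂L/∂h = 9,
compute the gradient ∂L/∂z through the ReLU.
∂L/∂z = 0

h = ReLU(-5) = 0
Since z < 0: ∂h/∂z = 0
∂L/∂z = ∂L/∂h · ∂h/∂z = 9 × 0 = 0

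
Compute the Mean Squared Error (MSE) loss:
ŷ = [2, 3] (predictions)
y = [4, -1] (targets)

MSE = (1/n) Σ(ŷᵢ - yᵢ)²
MSE = 10

MSE = (1/2)((2-4)² + (3--1)²) = (1/2)(4 + 16) = 10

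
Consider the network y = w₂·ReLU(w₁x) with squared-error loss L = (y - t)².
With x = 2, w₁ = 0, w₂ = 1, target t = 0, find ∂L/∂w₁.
∂L/∂w₁ = 0

Forward pass:
z = w₁x = 0×2 = 0
h = ReLU(0) = 0
y = w₂h = 1×0 = 0

Backward pass:
∂L/∂y = 2(y - t) = 2(0 - 0) = 0
∂y/∂h = w₂ = 1
∂h/∂z = 0 (ReLU derivative)
∂z/∂w₁ = x = 2

∂L/∂w₁ = 0 × 1 × 0 × 2 = 0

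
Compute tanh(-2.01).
-0.9647

tanh(-2.01) = (e^(-2.01) - e^(2.01))/(e^(-2.01) + e^(2.01)) = -0.9647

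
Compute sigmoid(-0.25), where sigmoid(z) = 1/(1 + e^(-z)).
0.4378

sigmoid(-0.25) = 1/(1 + e^(0.25)) = 1/(1 + 1.284) = 0.4378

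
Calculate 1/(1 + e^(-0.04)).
0.51

sigmoid(0.04) = 1/(1 + e^(-0.04)) = 1/(1 + 0.9608) = 0.51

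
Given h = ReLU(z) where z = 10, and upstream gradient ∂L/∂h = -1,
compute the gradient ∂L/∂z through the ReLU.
∂L/∂z = -1

h = ReLU(10) = 10
Since z > 0: ∂h/∂z = 1
∂L/∂z = ∂L/∂h · ∂h/∂z = -1 × 1 = -1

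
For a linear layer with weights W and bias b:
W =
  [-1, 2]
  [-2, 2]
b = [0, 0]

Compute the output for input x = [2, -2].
y = [-6, -8]

Wx = [-1×2 + 2×-2, -2×2 + 2×-2]
   = [-6, -8]
y = Wx + b = [-6 + 0, -8 + 0] = [-6, -8]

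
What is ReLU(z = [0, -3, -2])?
h = [0, 0, 0]

ReLU applied element-wise: max(0,0)=0, max(0,-3)=0, max(0,-2)=0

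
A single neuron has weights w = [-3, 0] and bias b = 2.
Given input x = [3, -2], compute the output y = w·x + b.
y = -7

y = (-3)(3) + (0)(-2) + 2 = -7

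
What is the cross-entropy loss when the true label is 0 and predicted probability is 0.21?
L = 0.2357

L = -0·log(0.21) - 1·log(0.79) = -log(0.79) = 0.2357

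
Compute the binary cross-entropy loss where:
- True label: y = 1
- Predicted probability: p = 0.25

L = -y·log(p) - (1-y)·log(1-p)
L = 1.386

L = -1·log(0.25) - 0·log(0.75) = -log(0.25) = 1.386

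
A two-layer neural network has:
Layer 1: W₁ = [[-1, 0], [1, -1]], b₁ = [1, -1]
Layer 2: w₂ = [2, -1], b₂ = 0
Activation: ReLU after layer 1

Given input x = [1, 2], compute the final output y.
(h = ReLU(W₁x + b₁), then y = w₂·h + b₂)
y = 0

Layer 1 pre-activation: z₁ = [0, -2]
After ReLU: h = [0, 0]
Layer 2 output: y = 2×0 + -1×0 + 0 = 0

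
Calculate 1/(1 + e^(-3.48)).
0.9701

sigmoid(3.48) = 1/(1 + e^(-3.48)) = 1/(1 + 0.03081) = 0.9701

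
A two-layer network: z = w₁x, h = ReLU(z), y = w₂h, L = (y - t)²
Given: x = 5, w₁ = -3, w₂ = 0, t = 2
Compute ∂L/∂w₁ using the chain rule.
∂L/∂w₁ = 0

Forward pass:
z = w₁x = -3×5 = -15
h = ReLU(-15) = 0
y = w₂h = 0×0 = 0

Backward pass:
∂L/∂y = 2(y - t) = 2(0 - 2) = -4
∂y/∂h = w₂ = 0
∂h/∂z = 0 (ReLU derivative)
∂z/∂w₁ = x = 5

∂L/∂w₁ = -4 × 0 × 0 × 5 = 0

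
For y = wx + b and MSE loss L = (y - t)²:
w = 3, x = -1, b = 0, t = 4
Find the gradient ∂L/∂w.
∂L/∂w = 14

y = wx + b = (3)(-1) + 0 = -3
∂L/∂y = 2(y - t) = 2(-3 - 4) = -14
∂y/∂w = x = -1
∂L/∂w = ∂L/∂y · ∂y/∂w = -14 × -1 = 14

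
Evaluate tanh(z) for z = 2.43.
0.9846

tanh(2.43) = (e^(2.43) - e^(-2.43))/(e^(2.43) + e^(-2.43)) = 0.9846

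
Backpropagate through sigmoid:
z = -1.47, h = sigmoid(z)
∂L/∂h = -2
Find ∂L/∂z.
∂L/∂z = -0.304

σ(-1.47) = 0.1869
σ'(-1.47) = σ(-1.47)(1 - σ(-1.47)) = 0.1869 × 0.8131 = 0.152
∂L/∂z = ∂L/∂h · σ'(z) = -2 × 0.152 = -0.304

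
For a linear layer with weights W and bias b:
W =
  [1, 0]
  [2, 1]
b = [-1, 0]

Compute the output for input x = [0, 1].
y = [-1, 1]

Wx = [1×0 + 0×1, 2×0 + 1×1]
   = [0, 1]
y = Wx + b = [0 + -1, 1 + 0] = [-1, 1]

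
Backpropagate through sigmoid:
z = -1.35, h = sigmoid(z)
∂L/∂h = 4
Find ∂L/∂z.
∂L/∂z = 0.654

σ(-1.35) = 0.2059
σ'(-1.35) = σ(-1.35)(1 - σ(-1.35)) = 0.2059 × 0.7941 = 0.1635
∂L/∂z = ∂L/∂h · σ'(z) = 4 × 0.1635 = 0.654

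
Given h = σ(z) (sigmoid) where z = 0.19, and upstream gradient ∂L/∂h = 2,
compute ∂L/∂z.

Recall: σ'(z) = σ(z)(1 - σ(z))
∂L/∂z = 0.4955

σ(0.19) = 0.5474
σ'(0.19) = σ(0.19)(1 - σ(0.19)) = 0.5474 × 0.4526 = 0.2478
∂L/∂z = ∂L/∂h · σ'(z) = 2 × 0.2478 = 0.4955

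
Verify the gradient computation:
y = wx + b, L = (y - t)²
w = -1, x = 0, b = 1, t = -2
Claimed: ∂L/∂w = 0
Correct

y = (-1)(0) + 1 = 1
∂L/∂y = 2(y - t) = 2(1 - -2) = 6
∂y/∂w = x = 0
∂L/∂w = 6 × 0 = 0

Claimed value: 0
Correct: The correct gradient is 0.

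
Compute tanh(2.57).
0.9884

tanh(2.57) = (e^(2.57) - e^(-2.57))/(e^(2.57) + e^(-2.57)) = 0.9884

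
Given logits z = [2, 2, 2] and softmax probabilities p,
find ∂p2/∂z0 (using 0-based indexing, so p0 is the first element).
∂p2/∂z0 = -0.1111

p = softmax(z) = [0.3333, 0.3333, 0.3333]
p2 = 0.3333, p0 = 0.3333

∂p2/∂z0 = -p2 × p0 = -0.3333 × 0.3333 = -0.1111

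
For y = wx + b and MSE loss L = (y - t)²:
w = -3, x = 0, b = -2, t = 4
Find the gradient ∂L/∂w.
∂L/∂w = 0

y = wx + b = (-3)(0) + -2 = -2
∂L/∂y = 2(y - t) = 2(-2 - 4) = -12
∂y/∂w = x = 0
∂L/∂w = ∂L/∂y · ∂y/∂w = -12 × 0 = 0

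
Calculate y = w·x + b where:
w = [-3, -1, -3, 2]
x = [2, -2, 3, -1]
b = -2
y = -17

y = (-3)(2) + (-1)(-2) + (-3)(3) + (2)(-1) + -2 = -17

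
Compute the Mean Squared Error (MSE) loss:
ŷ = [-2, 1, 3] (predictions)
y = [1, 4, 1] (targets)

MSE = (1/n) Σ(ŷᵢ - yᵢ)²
MSE = 7.333

MSE = (1/3)((-2-1)² + (1-4)² + (3-1)²) = (1/3)(9 + 9 + 4) = 7.333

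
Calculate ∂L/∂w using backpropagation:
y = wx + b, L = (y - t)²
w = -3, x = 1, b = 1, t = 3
∂L/∂w = -10

y = wx + b = (-3)(1) + 1 = -2
∂L/∂y = 2(y - t) = 2(-2 - 3) = -10
∂y/∂w = x = 1
∂L/∂w = ∂L/∂y · ∂y/∂w = -10 × 1 = -10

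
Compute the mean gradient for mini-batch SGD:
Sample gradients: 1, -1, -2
Average gradient = -0.6667

Average = (1/3)(1 + -1 + -2) = -2/3 = -0.6667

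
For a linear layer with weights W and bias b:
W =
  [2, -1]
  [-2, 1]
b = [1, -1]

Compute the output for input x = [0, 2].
y = [-1, 1]

Wx = [2×0 + -1×2, -2×0 + 1×2]
   = [-2, 2]
y = Wx + b = [-2 + 1, 2 + -1] = [-1, 1]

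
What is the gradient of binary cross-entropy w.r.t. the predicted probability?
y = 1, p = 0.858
∂L/∂p = -1.166

∂L/∂p = -y/p + (1-y)/(1-p) = -1/0.858 + 0 = -1.166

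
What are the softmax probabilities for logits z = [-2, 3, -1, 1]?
p = [0.0058, 0.8618, 0.0158, 0.1166]

exp(z) = [0.1353, 20.09, 0.3679, 2.718]
Sum = 23.31
p = [0.0058, 0.8618, 0.0158, 0.1166]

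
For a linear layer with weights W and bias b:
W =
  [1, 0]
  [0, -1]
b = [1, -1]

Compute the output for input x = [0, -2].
y = [1, 1]

Wx = [1×0 + 0×-2, 0×0 + -1×-2]
   = [0, 2]
y = Wx + b = [0 + 1, 2 + -1] = [1, 1]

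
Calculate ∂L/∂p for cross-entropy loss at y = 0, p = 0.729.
∂L/∂p = 3.69

∂L/∂p = -y/p + (1-y)/(1-p) = 0 + 1/0.271 = 3.69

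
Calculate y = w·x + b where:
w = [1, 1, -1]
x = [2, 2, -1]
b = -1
y = 4

y = (1)(2) + (1)(2) + (-1)(-1) + -1 = 4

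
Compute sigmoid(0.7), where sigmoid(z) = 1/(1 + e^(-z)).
0.6682

sigmoid(0.7) = 1/(1 + e^(-0.7)) = 1/(1 + 0.4966) = 0.6682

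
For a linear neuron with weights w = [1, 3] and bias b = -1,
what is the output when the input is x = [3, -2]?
y = -4

y = (1)(3) + (3)(-2) + -1 = -4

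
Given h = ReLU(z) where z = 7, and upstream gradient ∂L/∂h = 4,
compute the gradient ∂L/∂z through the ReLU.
∂L/∂z = 4

h = ReLU(7) = 7
Since z > 0: ∂h/∂z = 1
∂L/∂z = ∂L/∂h · ∂h/∂z = 4 × 1 = 4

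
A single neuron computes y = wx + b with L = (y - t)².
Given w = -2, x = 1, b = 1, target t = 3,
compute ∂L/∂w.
∂L/∂w = -8

y = wx + b = (-2)(1) + 1 = -1
∂L/∂y = 2(y - t) = 2(-1 - 3) = -8
∂y/∂w = x = 1
∂L/∂w = ∂L/∂y · ∂y/∂w = -8 × 1 = -8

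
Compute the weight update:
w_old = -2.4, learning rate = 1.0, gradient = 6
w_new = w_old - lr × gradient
w_new = -8.4

w_new = w - η·∂L/∂w = -2.4 - 1.0×(6) = -2.4 - (6) = -8.4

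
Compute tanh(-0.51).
-0.4699

tanh(-0.51) = (e^(-0.51) - e^(0.51))/(e^(-0.51) + e^(0.51)) = -0.4699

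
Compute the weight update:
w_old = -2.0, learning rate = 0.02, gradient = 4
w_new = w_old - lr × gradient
w_new = -2.08

w_new = w - η·∂L/∂w = -2.0 - 0.02×(4) = -2.0 - (0.08) = -2.08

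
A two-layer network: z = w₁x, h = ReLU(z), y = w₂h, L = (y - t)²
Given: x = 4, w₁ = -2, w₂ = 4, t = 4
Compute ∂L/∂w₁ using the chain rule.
∂L/∂w₁ = 0

Forward pass:
z = w₁x = -2×4 = -8
h = ReLU(-8) = 0
y = w₂h = 4×0 = 0

Backward pass:
∂L/∂y = 2(y - t) = 2(0 - 4) = -8
∂y/∂h = w₂ = 4
∂h/∂z = 0 (ReLU derivative)
∂z/∂w₁ = x = 4

∂L/∂w₁ = -8 × 4 × 0 × 4 = 0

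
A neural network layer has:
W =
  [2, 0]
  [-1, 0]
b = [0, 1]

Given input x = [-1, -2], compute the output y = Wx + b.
y = [-2, 2]

Wx = [2×-1 + 0×-2, -1×-1 + 0×-2]
   = [-2, 1]
y = Wx + b = [-2 + 0, 1 + 1] = [-2, 2]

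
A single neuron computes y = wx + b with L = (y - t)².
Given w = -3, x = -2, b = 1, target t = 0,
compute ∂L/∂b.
∂L/∂b = 14

y = wx + b = (-3)(-2) + 1 = 7
∂L/∂y = 2(y - t) = 2(7 - 0) = 14
∂y/∂b = 1
∂L/∂b = ∂L/∂y · ∂y/∂b = 14 × 1 = 14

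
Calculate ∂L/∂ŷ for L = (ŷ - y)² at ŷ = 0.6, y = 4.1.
∂L/∂ŷ = -7.0

∂L/∂ŷ = 2(ŷ - y) = 2(0.6 - 4.1) = 2(-3.5) = -7.0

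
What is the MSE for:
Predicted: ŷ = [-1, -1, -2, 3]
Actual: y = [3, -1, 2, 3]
MSE = 8

MSE = (1/4)((-1-3)² + (-1--1)² + (-2-2)² + (3-3)²) = (1/4)(16 + 0 + 16 + 0) = 8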